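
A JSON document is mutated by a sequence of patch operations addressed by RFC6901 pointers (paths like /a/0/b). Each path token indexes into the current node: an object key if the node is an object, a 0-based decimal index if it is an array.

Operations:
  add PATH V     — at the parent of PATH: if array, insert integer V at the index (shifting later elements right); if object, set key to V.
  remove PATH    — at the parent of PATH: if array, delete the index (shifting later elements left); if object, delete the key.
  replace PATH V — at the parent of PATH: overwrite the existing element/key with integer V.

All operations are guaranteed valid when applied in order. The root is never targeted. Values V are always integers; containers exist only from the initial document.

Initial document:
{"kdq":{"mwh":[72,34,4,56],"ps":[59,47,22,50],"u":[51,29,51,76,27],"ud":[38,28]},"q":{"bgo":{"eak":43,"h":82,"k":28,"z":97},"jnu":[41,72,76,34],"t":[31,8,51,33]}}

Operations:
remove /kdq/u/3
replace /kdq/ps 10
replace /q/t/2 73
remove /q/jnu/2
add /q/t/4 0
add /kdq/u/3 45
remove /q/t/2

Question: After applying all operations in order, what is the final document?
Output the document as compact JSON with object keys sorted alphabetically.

Answer: {"kdq":{"mwh":[72,34,4,56],"ps":10,"u":[51,29,51,45,27],"ud":[38,28]},"q":{"bgo":{"eak":43,"h":82,"k":28,"z":97},"jnu":[41,72,34],"t":[31,8,33,0]}}

Derivation:
After op 1 (remove /kdq/u/3): {"kdq":{"mwh":[72,34,4,56],"ps":[59,47,22,50],"u":[51,29,51,27],"ud":[38,28]},"q":{"bgo":{"eak":43,"h":82,"k":28,"z":97},"jnu":[41,72,76,34],"t":[31,8,51,33]}}
After op 2 (replace /kdq/ps 10): {"kdq":{"mwh":[72,34,4,56],"ps":10,"u":[51,29,51,27],"ud":[38,28]},"q":{"bgo":{"eak":43,"h":82,"k":28,"z":97},"jnu":[41,72,76,34],"t":[31,8,51,33]}}
After op 3 (replace /q/t/2 73): {"kdq":{"mwh":[72,34,4,56],"ps":10,"u":[51,29,51,27],"ud":[38,28]},"q":{"bgo":{"eak":43,"h":82,"k":28,"z":97},"jnu":[41,72,76,34],"t":[31,8,73,33]}}
After op 4 (remove /q/jnu/2): {"kdq":{"mwh":[72,34,4,56],"ps":10,"u":[51,29,51,27],"ud":[38,28]},"q":{"bgo":{"eak":43,"h":82,"k":28,"z":97},"jnu":[41,72,34],"t":[31,8,73,33]}}
After op 5 (add /q/t/4 0): {"kdq":{"mwh":[72,34,4,56],"ps":10,"u":[51,29,51,27],"ud":[38,28]},"q":{"bgo":{"eak":43,"h":82,"k":28,"z":97},"jnu":[41,72,34],"t":[31,8,73,33,0]}}
After op 6 (add /kdq/u/3 45): {"kdq":{"mwh":[72,34,4,56],"ps":10,"u":[51,29,51,45,27],"ud":[38,28]},"q":{"bgo":{"eak":43,"h":82,"k":28,"z":97},"jnu":[41,72,34],"t":[31,8,73,33,0]}}
After op 7 (remove /q/t/2): {"kdq":{"mwh":[72,34,4,56],"ps":10,"u":[51,29,51,45,27],"ud":[38,28]},"q":{"bgo":{"eak":43,"h":82,"k":28,"z":97},"jnu":[41,72,34],"t":[31,8,33,0]}}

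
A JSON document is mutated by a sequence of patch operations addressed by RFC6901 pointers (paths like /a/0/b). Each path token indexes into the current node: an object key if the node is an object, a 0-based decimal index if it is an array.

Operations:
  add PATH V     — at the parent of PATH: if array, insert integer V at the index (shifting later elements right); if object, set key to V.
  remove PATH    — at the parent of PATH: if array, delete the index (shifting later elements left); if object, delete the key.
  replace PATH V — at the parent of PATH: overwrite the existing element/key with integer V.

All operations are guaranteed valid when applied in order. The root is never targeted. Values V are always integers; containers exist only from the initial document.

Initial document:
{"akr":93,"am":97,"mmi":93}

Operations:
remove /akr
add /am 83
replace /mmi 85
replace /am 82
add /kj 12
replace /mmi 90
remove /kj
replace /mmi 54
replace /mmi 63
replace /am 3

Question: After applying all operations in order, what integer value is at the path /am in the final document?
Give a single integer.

After op 1 (remove /akr): {"am":97,"mmi":93}
After op 2 (add /am 83): {"am":83,"mmi":93}
After op 3 (replace /mmi 85): {"am":83,"mmi":85}
After op 4 (replace /am 82): {"am":82,"mmi":85}
After op 5 (add /kj 12): {"am":82,"kj":12,"mmi":85}
After op 6 (replace /mmi 90): {"am":82,"kj":12,"mmi":90}
After op 7 (remove /kj): {"am":82,"mmi":90}
After op 8 (replace /mmi 54): {"am":82,"mmi":54}
After op 9 (replace /mmi 63): {"am":82,"mmi":63}
After op 10 (replace /am 3): {"am":3,"mmi":63}
Value at /am: 3

Answer: 3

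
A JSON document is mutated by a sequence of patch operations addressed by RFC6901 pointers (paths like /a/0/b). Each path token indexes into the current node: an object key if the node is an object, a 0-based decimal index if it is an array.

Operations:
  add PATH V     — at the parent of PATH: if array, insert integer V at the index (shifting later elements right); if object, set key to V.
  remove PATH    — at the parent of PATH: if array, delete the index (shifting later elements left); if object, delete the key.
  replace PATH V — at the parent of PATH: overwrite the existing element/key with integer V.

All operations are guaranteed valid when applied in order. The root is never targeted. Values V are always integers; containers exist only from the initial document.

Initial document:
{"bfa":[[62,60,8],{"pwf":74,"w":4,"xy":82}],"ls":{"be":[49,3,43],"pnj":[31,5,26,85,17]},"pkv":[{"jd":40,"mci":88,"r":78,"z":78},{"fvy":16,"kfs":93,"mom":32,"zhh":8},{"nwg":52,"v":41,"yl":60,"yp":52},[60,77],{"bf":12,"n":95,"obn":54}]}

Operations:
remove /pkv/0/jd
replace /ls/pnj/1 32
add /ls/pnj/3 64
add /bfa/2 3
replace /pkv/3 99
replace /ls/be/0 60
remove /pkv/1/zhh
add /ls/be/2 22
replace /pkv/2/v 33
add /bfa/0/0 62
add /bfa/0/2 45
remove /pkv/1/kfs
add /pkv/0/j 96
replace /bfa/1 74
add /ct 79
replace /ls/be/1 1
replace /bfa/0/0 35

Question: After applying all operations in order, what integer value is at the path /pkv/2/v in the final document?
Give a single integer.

After op 1 (remove /pkv/0/jd): {"bfa":[[62,60,8],{"pwf":74,"w":4,"xy":82}],"ls":{"be":[49,3,43],"pnj":[31,5,26,85,17]},"pkv":[{"mci":88,"r":78,"z":78},{"fvy":16,"kfs":93,"mom":32,"zhh":8},{"nwg":52,"v":41,"yl":60,"yp":52},[60,77],{"bf":12,"n":95,"obn":54}]}
After op 2 (replace /ls/pnj/1 32): {"bfa":[[62,60,8],{"pwf":74,"w":4,"xy":82}],"ls":{"be":[49,3,43],"pnj":[31,32,26,85,17]},"pkv":[{"mci":88,"r":78,"z":78},{"fvy":16,"kfs":93,"mom":32,"zhh":8},{"nwg":52,"v":41,"yl":60,"yp":52},[60,77],{"bf":12,"n":95,"obn":54}]}
After op 3 (add /ls/pnj/3 64): {"bfa":[[62,60,8],{"pwf":74,"w":4,"xy":82}],"ls":{"be":[49,3,43],"pnj":[31,32,26,64,85,17]},"pkv":[{"mci":88,"r":78,"z":78},{"fvy":16,"kfs":93,"mom":32,"zhh":8},{"nwg":52,"v":41,"yl":60,"yp":52},[60,77],{"bf":12,"n":95,"obn":54}]}
After op 4 (add /bfa/2 3): {"bfa":[[62,60,8],{"pwf":74,"w":4,"xy":82},3],"ls":{"be":[49,3,43],"pnj":[31,32,26,64,85,17]},"pkv":[{"mci":88,"r":78,"z":78},{"fvy":16,"kfs":93,"mom":32,"zhh":8},{"nwg":52,"v":41,"yl":60,"yp":52},[60,77],{"bf":12,"n":95,"obn":54}]}
After op 5 (replace /pkv/3 99): {"bfa":[[62,60,8],{"pwf":74,"w":4,"xy":82},3],"ls":{"be":[49,3,43],"pnj":[31,32,26,64,85,17]},"pkv":[{"mci":88,"r":78,"z":78},{"fvy":16,"kfs":93,"mom":32,"zhh":8},{"nwg":52,"v":41,"yl":60,"yp":52},99,{"bf":12,"n":95,"obn":54}]}
After op 6 (replace /ls/be/0 60): {"bfa":[[62,60,8],{"pwf":74,"w":4,"xy":82},3],"ls":{"be":[60,3,43],"pnj":[31,32,26,64,85,17]},"pkv":[{"mci":88,"r":78,"z":78},{"fvy":16,"kfs":93,"mom":32,"zhh":8},{"nwg":52,"v":41,"yl":60,"yp":52},99,{"bf":12,"n":95,"obn":54}]}
After op 7 (remove /pkv/1/zhh): {"bfa":[[62,60,8],{"pwf":74,"w":4,"xy":82},3],"ls":{"be":[60,3,43],"pnj":[31,32,26,64,85,17]},"pkv":[{"mci":88,"r":78,"z":78},{"fvy":16,"kfs":93,"mom":32},{"nwg":52,"v":41,"yl":60,"yp":52},99,{"bf":12,"n":95,"obn":54}]}
After op 8 (add /ls/be/2 22): {"bfa":[[62,60,8],{"pwf":74,"w":4,"xy":82},3],"ls":{"be":[60,3,22,43],"pnj":[31,32,26,64,85,17]},"pkv":[{"mci":88,"r":78,"z":78},{"fvy":16,"kfs":93,"mom":32},{"nwg":52,"v":41,"yl":60,"yp":52},99,{"bf":12,"n":95,"obn":54}]}
After op 9 (replace /pkv/2/v 33): {"bfa":[[62,60,8],{"pwf":74,"w":4,"xy":82},3],"ls":{"be":[60,3,22,43],"pnj":[31,32,26,64,85,17]},"pkv":[{"mci":88,"r":78,"z":78},{"fvy":16,"kfs":93,"mom":32},{"nwg":52,"v":33,"yl":60,"yp":52},99,{"bf":12,"n":95,"obn":54}]}
After op 10 (add /bfa/0/0 62): {"bfa":[[62,62,60,8],{"pwf":74,"w":4,"xy":82},3],"ls":{"be":[60,3,22,43],"pnj":[31,32,26,64,85,17]},"pkv":[{"mci":88,"r":78,"z":78},{"fvy":16,"kfs":93,"mom":32},{"nwg":52,"v":33,"yl":60,"yp":52},99,{"bf":12,"n":95,"obn":54}]}
After op 11 (add /bfa/0/2 45): {"bfa":[[62,62,45,60,8],{"pwf":74,"w":4,"xy":82},3],"ls":{"be":[60,3,22,43],"pnj":[31,32,26,64,85,17]},"pkv":[{"mci":88,"r":78,"z":78},{"fvy":16,"kfs":93,"mom":32},{"nwg":52,"v":33,"yl":60,"yp":52},99,{"bf":12,"n":95,"obn":54}]}
After op 12 (remove /pkv/1/kfs): {"bfa":[[62,62,45,60,8],{"pwf":74,"w":4,"xy":82},3],"ls":{"be":[60,3,22,43],"pnj":[31,32,26,64,85,17]},"pkv":[{"mci":88,"r":78,"z":78},{"fvy":16,"mom":32},{"nwg":52,"v":33,"yl":60,"yp":52},99,{"bf":12,"n":95,"obn":54}]}
After op 13 (add /pkv/0/j 96): {"bfa":[[62,62,45,60,8],{"pwf":74,"w":4,"xy":82},3],"ls":{"be":[60,3,22,43],"pnj":[31,32,26,64,85,17]},"pkv":[{"j":96,"mci":88,"r":78,"z":78},{"fvy":16,"mom":32},{"nwg":52,"v":33,"yl":60,"yp":52},99,{"bf":12,"n":95,"obn":54}]}
After op 14 (replace /bfa/1 74): {"bfa":[[62,62,45,60,8],74,3],"ls":{"be":[60,3,22,43],"pnj":[31,32,26,64,85,17]},"pkv":[{"j":96,"mci":88,"r":78,"z":78},{"fvy":16,"mom":32},{"nwg":52,"v":33,"yl":60,"yp":52},99,{"bf":12,"n":95,"obn":54}]}
After op 15 (add /ct 79): {"bfa":[[62,62,45,60,8],74,3],"ct":79,"ls":{"be":[60,3,22,43],"pnj":[31,32,26,64,85,17]},"pkv":[{"j":96,"mci":88,"r":78,"z":78},{"fvy":16,"mom":32},{"nwg":52,"v":33,"yl":60,"yp":52},99,{"bf":12,"n":95,"obn":54}]}
After op 16 (replace /ls/be/1 1): {"bfa":[[62,62,45,60,8],74,3],"ct":79,"ls":{"be":[60,1,22,43],"pnj":[31,32,26,64,85,17]},"pkv":[{"j":96,"mci":88,"r":78,"z":78},{"fvy":16,"mom":32},{"nwg":52,"v":33,"yl":60,"yp":52},99,{"bf":12,"n":95,"obn":54}]}
After op 17 (replace /bfa/0/0 35): {"bfa":[[35,62,45,60,8],74,3],"ct":79,"ls":{"be":[60,1,22,43],"pnj":[31,32,26,64,85,17]},"pkv":[{"j":96,"mci":88,"r":78,"z":78},{"fvy":16,"mom":32},{"nwg":52,"v":33,"yl":60,"yp":52},99,{"bf":12,"n":95,"obn":54}]}
Value at /pkv/2/v: 33

Answer: 33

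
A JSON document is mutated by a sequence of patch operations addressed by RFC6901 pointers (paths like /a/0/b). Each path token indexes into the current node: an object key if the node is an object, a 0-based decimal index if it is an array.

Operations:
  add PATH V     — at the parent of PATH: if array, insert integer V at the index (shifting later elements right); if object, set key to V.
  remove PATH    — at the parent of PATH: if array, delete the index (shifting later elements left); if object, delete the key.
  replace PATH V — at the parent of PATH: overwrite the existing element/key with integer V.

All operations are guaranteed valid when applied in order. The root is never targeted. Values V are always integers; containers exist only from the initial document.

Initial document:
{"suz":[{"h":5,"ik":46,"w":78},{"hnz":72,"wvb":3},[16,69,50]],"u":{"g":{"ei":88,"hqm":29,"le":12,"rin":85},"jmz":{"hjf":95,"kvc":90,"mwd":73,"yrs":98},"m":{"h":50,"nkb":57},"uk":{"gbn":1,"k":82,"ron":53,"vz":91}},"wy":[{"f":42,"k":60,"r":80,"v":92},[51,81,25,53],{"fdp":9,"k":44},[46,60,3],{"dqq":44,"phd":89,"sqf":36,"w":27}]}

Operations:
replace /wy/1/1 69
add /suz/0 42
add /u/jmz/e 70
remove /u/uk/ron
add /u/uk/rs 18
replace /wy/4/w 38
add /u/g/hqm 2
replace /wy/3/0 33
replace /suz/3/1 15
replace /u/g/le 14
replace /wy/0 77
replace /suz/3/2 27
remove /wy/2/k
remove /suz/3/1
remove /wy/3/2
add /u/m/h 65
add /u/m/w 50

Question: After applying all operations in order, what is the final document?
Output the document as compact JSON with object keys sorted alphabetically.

After op 1 (replace /wy/1/1 69): {"suz":[{"h":5,"ik":46,"w":78},{"hnz":72,"wvb":3},[16,69,50]],"u":{"g":{"ei":88,"hqm":29,"le":12,"rin":85},"jmz":{"hjf":95,"kvc":90,"mwd":73,"yrs":98},"m":{"h":50,"nkb":57},"uk":{"gbn":1,"k":82,"ron":53,"vz":91}},"wy":[{"f":42,"k":60,"r":80,"v":92},[51,69,25,53],{"fdp":9,"k":44},[46,60,3],{"dqq":44,"phd":89,"sqf":36,"w":27}]}
After op 2 (add /suz/0 42): {"suz":[42,{"h":5,"ik":46,"w":78},{"hnz":72,"wvb":3},[16,69,50]],"u":{"g":{"ei":88,"hqm":29,"le":12,"rin":85},"jmz":{"hjf":95,"kvc":90,"mwd":73,"yrs":98},"m":{"h":50,"nkb":57},"uk":{"gbn":1,"k":82,"ron":53,"vz":91}},"wy":[{"f":42,"k":60,"r":80,"v":92},[51,69,25,53],{"fdp":9,"k":44},[46,60,3],{"dqq":44,"phd":89,"sqf":36,"w":27}]}
After op 3 (add /u/jmz/e 70): {"suz":[42,{"h":5,"ik":46,"w":78},{"hnz":72,"wvb":3},[16,69,50]],"u":{"g":{"ei":88,"hqm":29,"le":12,"rin":85},"jmz":{"e":70,"hjf":95,"kvc":90,"mwd":73,"yrs":98},"m":{"h":50,"nkb":57},"uk":{"gbn":1,"k":82,"ron":53,"vz":91}},"wy":[{"f":42,"k":60,"r":80,"v":92},[51,69,25,53],{"fdp":9,"k":44},[46,60,3],{"dqq":44,"phd":89,"sqf":36,"w":27}]}
After op 4 (remove /u/uk/ron): {"suz":[42,{"h":5,"ik":46,"w":78},{"hnz":72,"wvb":3},[16,69,50]],"u":{"g":{"ei":88,"hqm":29,"le":12,"rin":85},"jmz":{"e":70,"hjf":95,"kvc":90,"mwd":73,"yrs":98},"m":{"h":50,"nkb":57},"uk":{"gbn":1,"k":82,"vz":91}},"wy":[{"f":42,"k":60,"r":80,"v":92},[51,69,25,53],{"fdp":9,"k":44},[46,60,3],{"dqq":44,"phd":89,"sqf":36,"w":27}]}
After op 5 (add /u/uk/rs 18): {"suz":[42,{"h":5,"ik":46,"w":78},{"hnz":72,"wvb":3},[16,69,50]],"u":{"g":{"ei":88,"hqm":29,"le":12,"rin":85},"jmz":{"e":70,"hjf":95,"kvc":90,"mwd":73,"yrs":98},"m":{"h":50,"nkb":57},"uk":{"gbn":1,"k":82,"rs":18,"vz":91}},"wy":[{"f":42,"k":60,"r":80,"v":92},[51,69,25,53],{"fdp":9,"k":44},[46,60,3],{"dqq":44,"phd":89,"sqf":36,"w":27}]}
After op 6 (replace /wy/4/w 38): {"suz":[42,{"h":5,"ik":46,"w":78},{"hnz":72,"wvb":3},[16,69,50]],"u":{"g":{"ei":88,"hqm":29,"le":12,"rin":85},"jmz":{"e":70,"hjf":95,"kvc":90,"mwd":73,"yrs":98},"m":{"h":50,"nkb":57},"uk":{"gbn":1,"k":82,"rs":18,"vz":91}},"wy":[{"f":42,"k":60,"r":80,"v":92},[51,69,25,53],{"fdp":9,"k":44},[46,60,3],{"dqq":44,"phd":89,"sqf":36,"w":38}]}
After op 7 (add /u/g/hqm 2): {"suz":[42,{"h":5,"ik":46,"w":78},{"hnz":72,"wvb":3},[16,69,50]],"u":{"g":{"ei":88,"hqm":2,"le":12,"rin":85},"jmz":{"e":70,"hjf":95,"kvc":90,"mwd":73,"yrs":98},"m":{"h":50,"nkb":57},"uk":{"gbn":1,"k":82,"rs":18,"vz":91}},"wy":[{"f":42,"k":60,"r":80,"v":92},[51,69,25,53],{"fdp":9,"k":44},[46,60,3],{"dqq":44,"phd":89,"sqf":36,"w":38}]}
After op 8 (replace /wy/3/0 33): {"suz":[42,{"h":5,"ik":46,"w":78},{"hnz":72,"wvb":3},[16,69,50]],"u":{"g":{"ei":88,"hqm":2,"le":12,"rin":85},"jmz":{"e":70,"hjf":95,"kvc":90,"mwd":73,"yrs":98},"m":{"h":50,"nkb":57},"uk":{"gbn":1,"k":82,"rs":18,"vz":91}},"wy":[{"f":42,"k":60,"r":80,"v":92},[51,69,25,53],{"fdp":9,"k":44},[33,60,3],{"dqq":44,"phd":89,"sqf":36,"w":38}]}
After op 9 (replace /suz/3/1 15): {"suz":[42,{"h":5,"ik":46,"w":78},{"hnz":72,"wvb":3},[16,15,50]],"u":{"g":{"ei":88,"hqm":2,"le":12,"rin":85},"jmz":{"e":70,"hjf":95,"kvc":90,"mwd":73,"yrs":98},"m":{"h":50,"nkb":57},"uk":{"gbn":1,"k":82,"rs":18,"vz":91}},"wy":[{"f":42,"k":60,"r":80,"v":92},[51,69,25,53],{"fdp":9,"k":44},[33,60,3],{"dqq":44,"phd":89,"sqf":36,"w":38}]}
After op 10 (replace /u/g/le 14): {"suz":[42,{"h":5,"ik":46,"w":78},{"hnz":72,"wvb":3},[16,15,50]],"u":{"g":{"ei":88,"hqm":2,"le":14,"rin":85},"jmz":{"e":70,"hjf":95,"kvc":90,"mwd":73,"yrs":98},"m":{"h":50,"nkb":57},"uk":{"gbn":1,"k":82,"rs":18,"vz":91}},"wy":[{"f":42,"k":60,"r":80,"v":92},[51,69,25,53],{"fdp":9,"k":44},[33,60,3],{"dqq":44,"phd":89,"sqf":36,"w":38}]}
After op 11 (replace /wy/0 77): {"suz":[42,{"h":5,"ik":46,"w":78},{"hnz":72,"wvb":3},[16,15,50]],"u":{"g":{"ei":88,"hqm":2,"le":14,"rin":85},"jmz":{"e":70,"hjf":95,"kvc":90,"mwd":73,"yrs":98},"m":{"h":50,"nkb":57},"uk":{"gbn":1,"k":82,"rs":18,"vz":91}},"wy":[77,[51,69,25,53],{"fdp":9,"k":44},[33,60,3],{"dqq":44,"phd":89,"sqf":36,"w":38}]}
After op 12 (replace /suz/3/2 27): {"suz":[42,{"h":5,"ik":46,"w":78},{"hnz":72,"wvb":3},[16,15,27]],"u":{"g":{"ei":88,"hqm":2,"le":14,"rin":85},"jmz":{"e":70,"hjf":95,"kvc":90,"mwd":73,"yrs":98},"m":{"h":50,"nkb":57},"uk":{"gbn":1,"k":82,"rs":18,"vz":91}},"wy":[77,[51,69,25,53],{"fdp":9,"k":44},[33,60,3],{"dqq":44,"phd":89,"sqf":36,"w":38}]}
After op 13 (remove /wy/2/k): {"suz":[42,{"h":5,"ik":46,"w":78},{"hnz":72,"wvb":3},[16,15,27]],"u":{"g":{"ei":88,"hqm":2,"le":14,"rin":85},"jmz":{"e":70,"hjf":95,"kvc":90,"mwd":73,"yrs":98},"m":{"h":50,"nkb":57},"uk":{"gbn":1,"k":82,"rs":18,"vz":91}},"wy":[77,[51,69,25,53],{"fdp":9},[33,60,3],{"dqq":44,"phd":89,"sqf":36,"w":38}]}
After op 14 (remove /suz/3/1): {"suz":[42,{"h":5,"ik":46,"w":78},{"hnz":72,"wvb":3},[16,27]],"u":{"g":{"ei":88,"hqm":2,"le":14,"rin":85},"jmz":{"e":70,"hjf":95,"kvc":90,"mwd":73,"yrs":98},"m":{"h":50,"nkb":57},"uk":{"gbn":1,"k":82,"rs":18,"vz":91}},"wy":[77,[51,69,25,53],{"fdp":9},[33,60,3],{"dqq":44,"phd":89,"sqf":36,"w":38}]}
After op 15 (remove /wy/3/2): {"suz":[42,{"h":5,"ik":46,"w":78},{"hnz":72,"wvb":3},[16,27]],"u":{"g":{"ei":88,"hqm":2,"le":14,"rin":85},"jmz":{"e":70,"hjf":95,"kvc":90,"mwd":73,"yrs":98},"m":{"h":50,"nkb":57},"uk":{"gbn":1,"k":82,"rs":18,"vz":91}},"wy":[77,[51,69,25,53],{"fdp":9},[33,60],{"dqq":44,"phd":89,"sqf":36,"w":38}]}
After op 16 (add /u/m/h 65): {"suz":[42,{"h":5,"ik":46,"w":78},{"hnz":72,"wvb":3},[16,27]],"u":{"g":{"ei":88,"hqm":2,"le":14,"rin":85},"jmz":{"e":70,"hjf":95,"kvc":90,"mwd":73,"yrs":98},"m":{"h":65,"nkb":57},"uk":{"gbn":1,"k":82,"rs":18,"vz":91}},"wy":[77,[51,69,25,53],{"fdp":9},[33,60],{"dqq":44,"phd":89,"sqf":36,"w":38}]}
After op 17 (add /u/m/w 50): {"suz":[42,{"h":5,"ik":46,"w":78},{"hnz":72,"wvb":3},[16,27]],"u":{"g":{"ei":88,"hqm":2,"le":14,"rin":85},"jmz":{"e":70,"hjf":95,"kvc":90,"mwd":73,"yrs":98},"m":{"h":65,"nkb":57,"w":50},"uk":{"gbn":1,"k":82,"rs":18,"vz":91}},"wy":[77,[51,69,25,53],{"fdp":9},[33,60],{"dqq":44,"phd":89,"sqf":36,"w":38}]}

Answer: {"suz":[42,{"h":5,"ik":46,"w":78},{"hnz":72,"wvb":3},[16,27]],"u":{"g":{"ei":88,"hqm":2,"le":14,"rin":85},"jmz":{"e":70,"hjf":95,"kvc":90,"mwd":73,"yrs":98},"m":{"h":65,"nkb":57,"w":50},"uk":{"gbn":1,"k":82,"rs":18,"vz":91}},"wy":[77,[51,69,25,53],{"fdp":9},[33,60],{"dqq":44,"phd":89,"sqf":36,"w":38}]}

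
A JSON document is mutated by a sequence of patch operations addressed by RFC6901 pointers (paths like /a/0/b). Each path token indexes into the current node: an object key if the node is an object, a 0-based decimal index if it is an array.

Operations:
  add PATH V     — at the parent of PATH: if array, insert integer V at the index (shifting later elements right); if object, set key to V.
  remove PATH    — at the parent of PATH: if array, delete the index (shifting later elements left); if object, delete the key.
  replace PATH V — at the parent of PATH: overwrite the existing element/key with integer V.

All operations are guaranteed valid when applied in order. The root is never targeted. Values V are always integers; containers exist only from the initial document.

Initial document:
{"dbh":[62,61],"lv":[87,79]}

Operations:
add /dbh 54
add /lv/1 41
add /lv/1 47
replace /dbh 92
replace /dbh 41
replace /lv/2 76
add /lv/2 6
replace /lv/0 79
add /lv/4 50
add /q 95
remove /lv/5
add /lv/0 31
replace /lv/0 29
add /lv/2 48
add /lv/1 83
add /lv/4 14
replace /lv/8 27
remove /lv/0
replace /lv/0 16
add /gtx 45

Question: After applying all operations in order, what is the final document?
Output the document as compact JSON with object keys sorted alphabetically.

After op 1 (add /dbh 54): {"dbh":54,"lv":[87,79]}
After op 2 (add /lv/1 41): {"dbh":54,"lv":[87,41,79]}
After op 3 (add /lv/1 47): {"dbh":54,"lv":[87,47,41,79]}
After op 4 (replace /dbh 92): {"dbh":92,"lv":[87,47,41,79]}
After op 5 (replace /dbh 41): {"dbh":41,"lv":[87,47,41,79]}
After op 6 (replace /lv/2 76): {"dbh":41,"lv":[87,47,76,79]}
After op 7 (add /lv/2 6): {"dbh":41,"lv":[87,47,6,76,79]}
After op 8 (replace /lv/0 79): {"dbh":41,"lv":[79,47,6,76,79]}
After op 9 (add /lv/4 50): {"dbh":41,"lv":[79,47,6,76,50,79]}
After op 10 (add /q 95): {"dbh":41,"lv":[79,47,6,76,50,79],"q":95}
After op 11 (remove /lv/5): {"dbh":41,"lv":[79,47,6,76,50],"q":95}
After op 12 (add /lv/0 31): {"dbh":41,"lv":[31,79,47,6,76,50],"q":95}
After op 13 (replace /lv/0 29): {"dbh":41,"lv":[29,79,47,6,76,50],"q":95}
After op 14 (add /lv/2 48): {"dbh":41,"lv":[29,79,48,47,6,76,50],"q":95}
After op 15 (add /lv/1 83): {"dbh":41,"lv":[29,83,79,48,47,6,76,50],"q":95}
After op 16 (add /lv/4 14): {"dbh":41,"lv":[29,83,79,48,14,47,6,76,50],"q":95}
After op 17 (replace /lv/8 27): {"dbh":41,"lv":[29,83,79,48,14,47,6,76,27],"q":95}
After op 18 (remove /lv/0): {"dbh":41,"lv":[83,79,48,14,47,6,76,27],"q":95}
After op 19 (replace /lv/0 16): {"dbh":41,"lv":[16,79,48,14,47,6,76,27],"q":95}
After op 20 (add /gtx 45): {"dbh":41,"gtx":45,"lv":[16,79,48,14,47,6,76,27],"q":95}

Answer: {"dbh":41,"gtx":45,"lv":[16,79,48,14,47,6,76,27],"q":95}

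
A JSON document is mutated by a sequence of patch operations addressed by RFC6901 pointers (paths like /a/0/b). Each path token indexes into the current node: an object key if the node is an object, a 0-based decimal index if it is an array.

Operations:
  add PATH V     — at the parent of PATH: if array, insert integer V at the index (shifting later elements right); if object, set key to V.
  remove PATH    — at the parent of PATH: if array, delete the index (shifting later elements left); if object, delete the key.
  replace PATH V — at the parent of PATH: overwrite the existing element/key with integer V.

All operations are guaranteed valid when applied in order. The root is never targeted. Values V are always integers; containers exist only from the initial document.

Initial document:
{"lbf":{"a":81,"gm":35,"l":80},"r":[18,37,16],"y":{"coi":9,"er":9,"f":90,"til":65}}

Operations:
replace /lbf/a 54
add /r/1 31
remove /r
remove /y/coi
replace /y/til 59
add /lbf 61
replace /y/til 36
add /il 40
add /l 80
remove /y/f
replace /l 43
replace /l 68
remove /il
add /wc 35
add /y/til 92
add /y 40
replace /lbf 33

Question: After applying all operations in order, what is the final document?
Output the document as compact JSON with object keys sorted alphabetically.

Answer: {"l":68,"lbf":33,"wc":35,"y":40}

Derivation:
After op 1 (replace /lbf/a 54): {"lbf":{"a":54,"gm":35,"l":80},"r":[18,37,16],"y":{"coi":9,"er":9,"f":90,"til":65}}
After op 2 (add /r/1 31): {"lbf":{"a":54,"gm":35,"l":80},"r":[18,31,37,16],"y":{"coi":9,"er":9,"f":90,"til":65}}
After op 3 (remove /r): {"lbf":{"a":54,"gm":35,"l":80},"y":{"coi":9,"er":9,"f":90,"til":65}}
After op 4 (remove /y/coi): {"lbf":{"a":54,"gm":35,"l":80},"y":{"er":9,"f":90,"til":65}}
After op 5 (replace /y/til 59): {"lbf":{"a":54,"gm":35,"l":80},"y":{"er":9,"f":90,"til":59}}
After op 6 (add /lbf 61): {"lbf":61,"y":{"er":9,"f":90,"til":59}}
After op 7 (replace /y/til 36): {"lbf":61,"y":{"er":9,"f":90,"til":36}}
After op 8 (add /il 40): {"il":40,"lbf":61,"y":{"er":9,"f":90,"til":36}}
After op 9 (add /l 80): {"il":40,"l":80,"lbf":61,"y":{"er":9,"f":90,"til":36}}
After op 10 (remove /y/f): {"il":40,"l":80,"lbf":61,"y":{"er":9,"til":36}}
After op 11 (replace /l 43): {"il":40,"l":43,"lbf":61,"y":{"er":9,"til":36}}
After op 12 (replace /l 68): {"il":40,"l":68,"lbf":61,"y":{"er":9,"til":36}}
After op 13 (remove /il): {"l":68,"lbf":61,"y":{"er":9,"til":36}}
After op 14 (add /wc 35): {"l":68,"lbf":61,"wc":35,"y":{"er":9,"til":36}}
After op 15 (add /y/til 92): {"l":68,"lbf":61,"wc":35,"y":{"er":9,"til":92}}
After op 16 (add /y 40): {"l":68,"lbf":61,"wc":35,"y":40}
After op 17 (replace /lbf 33): {"l":68,"lbf":33,"wc":35,"y":40}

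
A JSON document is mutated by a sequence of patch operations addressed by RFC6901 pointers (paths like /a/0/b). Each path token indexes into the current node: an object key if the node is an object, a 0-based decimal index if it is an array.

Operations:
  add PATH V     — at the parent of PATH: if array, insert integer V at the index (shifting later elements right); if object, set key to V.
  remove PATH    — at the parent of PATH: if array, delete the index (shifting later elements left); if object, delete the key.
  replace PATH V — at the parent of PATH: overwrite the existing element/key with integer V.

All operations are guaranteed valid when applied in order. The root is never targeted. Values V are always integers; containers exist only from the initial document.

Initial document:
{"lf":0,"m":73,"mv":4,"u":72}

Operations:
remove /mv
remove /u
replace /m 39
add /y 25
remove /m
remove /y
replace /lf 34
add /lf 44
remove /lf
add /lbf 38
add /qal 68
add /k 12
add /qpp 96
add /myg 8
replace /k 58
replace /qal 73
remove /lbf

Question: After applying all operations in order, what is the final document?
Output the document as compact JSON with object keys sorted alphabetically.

After op 1 (remove /mv): {"lf":0,"m":73,"u":72}
After op 2 (remove /u): {"lf":0,"m":73}
After op 3 (replace /m 39): {"lf":0,"m":39}
After op 4 (add /y 25): {"lf":0,"m":39,"y":25}
After op 5 (remove /m): {"lf":0,"y":25}
After op 6 (remove /y): {"lf":0}
After op 7 (replace /lf 34): {"lf":34}
After op 8 (add /lf 44): {"lf":44}
After op 9 (remove /lf): {}
After op 10 (add /lbf 38): {"lbf":38}
After op 11 (add /qal 68): {"lbf":38,"qal":68}
After op 12 (add /k 12): {"k":12,"lbf":38,"qal":68}
After op 13 (add /qpp 96): {"k":12,"lbf":38,"qal":68,"qpp":96}
After op 14 (add /myg 8): {"k":12,"lbf":38,"myg":8,"qal":68,"qpp":96}
After op 15 (replace /k 58): {"k":58,"lbf":38,"myg":8,"qal":68,"qpp":96}
After op 16 (replace /qal 73): {"k":58,"lbf":38,"myg":8,"qal":73,"qpp":96}
After op 17 (remove /lbf): {"k":58,"myg":8,"qal":73,"qpp":96}

Answer: {"k":58,"myg":8,"qal":73,"qpp":96}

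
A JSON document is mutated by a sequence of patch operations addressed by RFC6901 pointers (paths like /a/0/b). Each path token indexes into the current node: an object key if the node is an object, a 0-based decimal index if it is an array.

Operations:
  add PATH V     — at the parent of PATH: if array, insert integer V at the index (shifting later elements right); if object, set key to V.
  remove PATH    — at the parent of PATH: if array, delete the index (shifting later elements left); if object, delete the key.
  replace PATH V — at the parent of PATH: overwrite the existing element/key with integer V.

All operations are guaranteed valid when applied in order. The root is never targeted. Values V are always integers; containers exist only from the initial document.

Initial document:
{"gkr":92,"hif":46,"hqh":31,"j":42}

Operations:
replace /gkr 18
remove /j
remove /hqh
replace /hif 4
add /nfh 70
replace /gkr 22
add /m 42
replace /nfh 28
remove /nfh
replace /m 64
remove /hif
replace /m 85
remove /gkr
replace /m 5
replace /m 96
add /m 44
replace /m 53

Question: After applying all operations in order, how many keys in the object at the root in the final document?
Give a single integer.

Answer: 1

Derivation:
After op 1 (replace /gkr 18): {"gkr":18,"hif":46,"hqh":31,"j":42}
After op 2 (remove /j): {"gkr":18,"hif":46,"hqh":31}
After op 3 (remove /hqh): {"gkr":18,"hif":46}
After op 4 (replace /hif 4): {"gkr":18,"hif":4}
After op 5 (add /nfh 70): {"gkr":18,"hif":4,"nfh":70}
After op 6 (replace /gkr 22): {"gkr":22,"hif":4,"nfh":70}
After op 7 (add /m 42): {"gkr":22,"hif":4,"m":42,"nfh":70}
After op 8 (replace /nfh 28): {"gkr":22,"hif":4,"m":42,"nfh":28}
After op 9 (remove /nfh): {"gkr":22,"hif":4,"m":42}
After op 10 (replace /m 64): {"gkr":22,"hif":4,"m":64}
After op 11 (remove /hif): {"gkr":22,"m":64}
After op 12 (replace /m 85): {"gkr":22,"m":85}
After op 13 (remove /gkr): {"m":85}
After op 14 (replace /m 5): {"m":5}
After op 15 (replace /m 96): {"m":96}
After op 16 (add /m 44): {"m":44}
After op 17 (replace /m 53): {"m":53}
Size at the root: 1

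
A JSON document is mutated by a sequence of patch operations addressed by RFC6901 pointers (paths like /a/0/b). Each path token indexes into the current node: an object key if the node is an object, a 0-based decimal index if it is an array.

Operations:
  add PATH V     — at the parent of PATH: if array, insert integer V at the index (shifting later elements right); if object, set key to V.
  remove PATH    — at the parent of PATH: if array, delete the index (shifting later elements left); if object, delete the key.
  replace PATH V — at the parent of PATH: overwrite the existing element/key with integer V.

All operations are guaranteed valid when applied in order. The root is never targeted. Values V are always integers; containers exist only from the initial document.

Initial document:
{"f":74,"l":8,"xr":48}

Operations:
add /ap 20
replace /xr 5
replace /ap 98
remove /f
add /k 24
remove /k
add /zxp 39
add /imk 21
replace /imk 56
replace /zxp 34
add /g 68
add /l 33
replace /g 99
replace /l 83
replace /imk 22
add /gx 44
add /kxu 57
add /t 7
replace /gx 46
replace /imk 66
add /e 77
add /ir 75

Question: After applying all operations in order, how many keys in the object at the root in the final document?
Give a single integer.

After op 1 (add /ap 20): {"ap":20,"f":74,"l":8,"xr":48}
After op 2 (replace /xr 5): {"ap":20,"f":74,"l":8,"xr":5}
After op 3 (replace /ap 98): {"ap":98,"f":74,"l":8,"xr":5}
After op 4 (remove /f): {"ap":98,"l":8,"xr":5}
After op 5 (add /k 24): {"ap":98,"k":24,"l":8,"xr":5}
After op 6 (remove /k): {"ap":98,"l":8,"xr":5}
After op 7 (add /zxp 39): {"ap":98,"l":8,"xr":5,"zxp":39}
After op 8 (add /imk 21): {"ap":98,"imk":21,"l":8,"xr":5,"zxp":39}
After op 9 (replace /imk 56): {"ap":98,"imk":56,"l":8,"xr":5,"zxp":39}
After op 10 (replace /zxp 34): {"ap":98,"imk":56,"l":8,"xr":5,"zxp":34}
After op 11 (add /g 68): {"ap":98,"g":68,"imk":56,"l":8,"xr":5,"zxp":34}
After op 12 (add /l 33): {"ap":98,"g":68,"imk":56,"l":33,"xr":5,"zxp":34}
After op 13 (replace /g 99): {"ap":98,"g":99,"imk":56,"l":33,"xr":5,"zxp":34}
After op 14 (replace /l 83): {"ap":98,"g":99,"imk":56,"l":83,"xr":5,"zxp":34}
After op 15 (replace /imk 22): {"ap":98,"g":99,"imk":22,"l":83,"xr":5,"zxp":34}
After op 16 (add /gx 44): {"ap":98,"g":99,"gx":44,"imk":22,"l":83,"xr":5,"zxp":34}
After op 17 (add /kxu 57): {"ap":98,"g":99,"gx":44,"imk":22,"kxu":57,"l":83,"xr":5,"zxp":34}
After op 18 (add /t 7): {"ap":98,"g":99,"gx":44,"imk":22,"kxu":57,"l":83,"t":7,"xr":5,"zxp":34}
After op 19 (replace /gx 46): {"ap":98,"g":99,"gx":46,"imk":22,"kxu":57,"l":83,"t":7,"xr":5,"zxp":34}
After op 20 (replace /imk 66): {"ap":98,"g":99,"gx":46,"imk":66,"kxu":57,"l":83,"t":7,"xr":5,"zxp":34}
After op 21 (add /e 77): {"ap":98,"e":77,"g":99,"gx":46,"imk":66,"kxu":57,"l":83,"t":7,"xr":5,"zxp":34}
After op 22 (add /ir 75): {"ap":98,"e":77,"g":99,"gx":46,"imk":66,"ir":75,"kxu":57,"l":83,"t":7,"xr":5,"zxp":34}
Size at the root: 11

Answer: 11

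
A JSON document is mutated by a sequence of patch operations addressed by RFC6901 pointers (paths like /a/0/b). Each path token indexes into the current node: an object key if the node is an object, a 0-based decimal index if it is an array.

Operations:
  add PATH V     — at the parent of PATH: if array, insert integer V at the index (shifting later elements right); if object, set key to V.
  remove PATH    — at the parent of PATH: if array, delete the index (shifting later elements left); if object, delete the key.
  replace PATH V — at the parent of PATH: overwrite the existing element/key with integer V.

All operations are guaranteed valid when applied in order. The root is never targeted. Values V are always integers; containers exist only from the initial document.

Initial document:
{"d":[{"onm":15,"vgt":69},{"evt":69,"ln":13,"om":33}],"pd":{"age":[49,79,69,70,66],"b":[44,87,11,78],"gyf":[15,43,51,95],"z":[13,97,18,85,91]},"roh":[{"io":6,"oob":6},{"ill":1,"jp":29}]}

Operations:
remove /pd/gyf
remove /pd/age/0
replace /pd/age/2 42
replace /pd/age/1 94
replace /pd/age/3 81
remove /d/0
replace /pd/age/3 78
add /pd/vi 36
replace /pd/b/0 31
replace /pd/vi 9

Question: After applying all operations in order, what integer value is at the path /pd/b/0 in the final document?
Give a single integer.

Answer: 31

Derivation:
After op 1 (remove /pd/gyf): {"d":[{"onm":15,"vgt":69},{"evt":69,"ln":13,"om":33}],"pd":{"age":[49,79,69,70,66],"b":[44,87,11,78],"z":[13,97,18,85,91]},"roh":[{"io":6,"oob":6},{"ill":1,"jp":29}]}
After op 2 (remove /pd/age/0): {"d":[{"onm":15,"vgt":69},{"evt":69,"ln":13,"om":33}],"pd":{"age":[79,69,70,66],"b":[44,87,11,78],"z":[13,97,18,85,91]},"roh":[{"io":6,"oob":6},{"ill":1,"jp":29}]}
After op 3 (replace /pd/age/2 42): {"d":[{"onm":15,"vgt":69},{"evt":69,"ln":13,"om":33}],"pd":{"age":[79,69,42,66],"b":[44,87,11,78],"z":[13,97,18,85,91]},"roh":[{"io":6,"oob":6},{"ill":1,"jp":29}]}
After op 4 (replace /pd/age/1 94): {"d":[{"onm":15,"vgt":69},{"evt":69,"ln":13,"om":33}],"pd":{"age":[79,94,42,66],"b":[44,87,11,78],"z":[13,97,18,85,91]},"roh":[{"io":6,"oob":6},{"ill":1,"jp":29}]}
After op 5 (replace /pd/age/3 81): {"d":[{"onm":15,"vgt":69},{"evt":69,"ln":13,"om":33}],"pd":{"age":[79,94,42,81],"b":[44,87,11,78],"z":[13,97,18,85,91]},"roh":[{"io":6,"oob":6},{"ill":1,"jp":29}]}
After op 6 (remove /d/0): {"d":[{"evt":69,"ln":13,"om":33}],"pd":{"age":[79,94,42,81],"b":[44,87,11,78],"z":[13,97,18,85,91]},"roh":[{"io":6,"oob":6},{"ill":1,"jp":29}]}
After op 7 (replace /pd/age/3 78): {"d":[{"evt":69,"ln":13,"om":33}],"pd":{"age":[79,94,42,78],"b":[44,87,11,78],"z":[13,97,18,85,91]},"roh":[{"io":6,"oob":6},{"ill":1,"jp":29}]}
After op 8 (add /pd/vi 36): {"d":[{"evt":69,"ln":13,"om":33}],"pd":{"age":[79,94,42,78],"b":[44,87,11,78],"vi":36,"z":[13,97,18,85,91]},"roh":[{"io":6,"oob":6},{"ill":1,"jp":29}]}
After op 9 (replace /pd/b/0 31): {"d":[{"evt":69,"ln":13,"om":33}],"pd":{"age":[79,94,42,78],"b":[31,87,11,78],"vi":36,"z":[13,97,18,85,91]},"roh":[{"io":6,"oob":6},{"ill":1,"jp":29}]}
After op 10 (replace /pd/vi 9): {"d":[{"evt":69,"ln":13,"om":33}],"pd":{"age":[79,94,42,78],"b":[31,87,11,78],"vi":9,"z":[13,97,18,85,91]},"roh":[{"io":6,"oob":6},{"ill":1,"jp":29}]}
Value at /pd/b/0: 31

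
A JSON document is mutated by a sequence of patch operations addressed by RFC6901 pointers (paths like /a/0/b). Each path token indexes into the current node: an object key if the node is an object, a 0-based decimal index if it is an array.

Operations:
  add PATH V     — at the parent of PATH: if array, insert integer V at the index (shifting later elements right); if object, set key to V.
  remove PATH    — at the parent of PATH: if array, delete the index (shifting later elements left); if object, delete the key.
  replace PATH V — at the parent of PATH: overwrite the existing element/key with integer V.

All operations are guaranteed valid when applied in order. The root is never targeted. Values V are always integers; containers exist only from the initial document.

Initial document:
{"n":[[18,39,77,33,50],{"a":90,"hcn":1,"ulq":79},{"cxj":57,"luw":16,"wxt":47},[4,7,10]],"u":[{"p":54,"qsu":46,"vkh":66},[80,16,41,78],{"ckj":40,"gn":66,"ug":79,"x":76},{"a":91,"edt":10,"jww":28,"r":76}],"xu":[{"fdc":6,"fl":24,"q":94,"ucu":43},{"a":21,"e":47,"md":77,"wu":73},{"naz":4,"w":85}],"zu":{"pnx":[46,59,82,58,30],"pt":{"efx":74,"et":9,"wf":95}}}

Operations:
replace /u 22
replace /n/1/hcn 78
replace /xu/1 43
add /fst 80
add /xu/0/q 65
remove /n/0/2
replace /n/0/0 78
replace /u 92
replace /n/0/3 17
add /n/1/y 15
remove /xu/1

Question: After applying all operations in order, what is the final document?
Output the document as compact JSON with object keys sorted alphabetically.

Answer: {"fst":80,"n":[[78,39,33,17],{"a":90,"hcn":78,"ulq":79,"y":15},{"cxj":57,"luw":16,"wxt":47},[4,7,10]],"u":92,"xu":[{"fdc":6,"fl":24,"q":65,"ucu":43},{"naz":4,"w":85}],"zu":{"pnx":[46,59,82,58,30],"pt":{"efx":74,"et":9,"wf":95}}}

Derivation:
After op 1 (replace /u 22): {"n":[[18,39,77,33,50],{"a":90,"hcn":1,"ulq":79},{"cxj":57,"luw":16,"wxt":47},[4,7,10]],"u":22,"xu":[{"fdc":6,"fl":24,"q":94,"ucu":43},{"a":21,"e":47,"md":77,"wu":73},{"naz":4,"w":85}],"zu":{"pnx":[46,59,82,58,30],"pt":{"efx":74,"et":9,"wf":95}}}
After op 2 (replace /n/1/hcn 78): {"n":[[18,39,77,33,50],{"a":90,"hcn":78,"ulq":79},{"cxj":57,"luw":16,"wxt":47},[4,7,10]],"u":22,"xu":[{"fdc":6,"fl":24,"q":94,"ucu":43},{"a":21,"e":47,"md":77,"wu":73},{"naz":4,"w":85}],"zu":{"pnx":[46,59,82,58,30],"pt":{"efx":74,"et":9,"wf":95}}}
After op 3 (replace /xu/1 43): {"n":[[18,39,77,33,50],{"a":90,"hcn":78,"ulq":79},{"cxj":57,"luw":16,"wxt":47},[4,7,10]],"u":22,"xu":[{"fdc":6,"fl":24,"q":94,"ucu":43},43,{"naz":4,"w":85}],"zu":{"pnx":[46,59,82,58,30],"pt":{"efx":74,"et":9,"wf":95}}}
After op 4 (add /fst 80): {"fst":80,"n":[[18,39,77,33,50],{"a":90,"hcn":78,"ulq":79},{"cxj":57,"luw":16,"wxt":47},[4,7,10]],"u":22,"xu":[{"fdc":6,"fl":24,"q":94,"ucu":43},43,{"naz":4,"w":85}],"zu":{"pnx":[46,59,82,58,30],"pt":{"efx":74,"et":9,"wf":95}}}
After op 5 (add /xu/0/q 65): {"fst":80,"n":[[18,39,77,33,50],{"a":90,"hcn":78,"ulq":79},{"cxj":57,"luw":16,"wxt":47},[4,7,10]],"u":22,"xu":[{"fdc":6,"fl":24,"q":65,"ucu":43},43,{"naz":4,"w":85}],"zu":{"pnx":[46,59,82,58,30],"pt":{"efx":74,"et":9,"wf":95}}}
After op 6 (remove /n/0/2): {"fst":80,"n":[[18,39,33,50],{"a":90,"hcn":78,"ulq":79},{"cxj":57,"luw":16,"wxt":47},[4,7,10]],"u":22,"xu":[{"fdc":6,"fl":24,"q":65,"ucu":43},43,{"naz":4,"w":85}],"zu":{"pnx":[46,59,82,58,30],"pt":{"efx":74,"et":9,"wf":95}}}
After op 7 (replace /n/0/0 78): {"fst":80,"n":[[78,39,33,50],{"a":90,"hcn":78,"ulq":79},{"cxj":57,"luw":16,"wxt":47},[4,7,10]],"u":22,"xu":[{"fdc":6,"fl":24,"q":65,"ucu":43},43,{"naz":4,"w":85}],"zu":{"pnx":[46,59,82,58,30],"pt":{"efx":74,"et":9,"wf":95}}}
After op 8 (replace /u 92): {"fst":80,"n":[[78,39,33,50],{"a":90,"hcn":78,"ulq":79},{"cxj":57,"luw":16,"wxt":47},[4,7,10]],"u":92,"xu":[{"fdc":6,"fl":24,"q":65,"ucu":43},43,{"naz":4,"w":85}],"zu":{"pnx":[46,59,82,58,30],"pt":{"efx":74,"et":9,"wf":95}}}
After op 9 (replace /n/0/3 17): {"fst":80,"n":[[78,39,33,17],{"a":90,"hcn":78,"ulq":79},{"cxj":57,"luw":16,"wxt":47},[4,7,10]],"u":92,"xu":[{"fdc":6,"fl":24,"q":65,"ucu":43},43,{"naz":4,"w":85}],"zu":{"pnx":[46,59,82,58,30],"pt":{"efx":74,"et":9,"wf":95}}}
After op 10 (add /n/1/y 15): {"fst":80,"n":[[78,39,33,17],{"a":90,"hcn":78,"ulq":79,"y":15},{"cxj":57,"luw":16,"wxt":47},[4,7,10]],"u":92,"xu":[{"fdc":6,"fl":24,"q":65,"ucu":43},43,{"naz":4,"w":85}],"zu":{"pnx":[46,59,82,58,30],"pt":{"efx":74,"et":9,"wf":95}}}
After op 11 (remove /xu/1): {"fst":80,"n":[[78,39,33,17],{"a":90,"hcn":78,"ulq":79,"y":15},{"cxj":57,"luw":16,"wxt":47},[4,7,10]],"u":92,"xu":[{"fdc":6,"fl":24,"q":65,"ucu":43},{"naz":4,"w":85}],"zu":{"pnx":[46,59,82,58,30],"pt":{"efx":74,"et":9,"wf":95}}}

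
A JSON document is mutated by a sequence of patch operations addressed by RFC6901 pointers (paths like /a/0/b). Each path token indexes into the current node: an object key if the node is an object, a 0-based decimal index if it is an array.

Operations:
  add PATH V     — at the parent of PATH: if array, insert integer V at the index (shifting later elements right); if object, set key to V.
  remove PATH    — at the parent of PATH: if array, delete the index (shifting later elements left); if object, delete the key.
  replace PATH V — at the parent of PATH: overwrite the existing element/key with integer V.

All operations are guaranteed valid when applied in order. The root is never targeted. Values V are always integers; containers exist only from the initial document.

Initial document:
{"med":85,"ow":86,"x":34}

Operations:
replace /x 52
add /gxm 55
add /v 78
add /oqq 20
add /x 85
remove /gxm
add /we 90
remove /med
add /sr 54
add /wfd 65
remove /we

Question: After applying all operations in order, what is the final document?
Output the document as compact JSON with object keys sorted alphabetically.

After op 1 (replace /x 52): {"med":85,"ow":86,"x":52}
After op 2 (add /gxm 55): {"gxm":55,"med":85,"ow":86,"x":52}
After op 3 (add /v 78): {"gxm":55,"med":85,"ow":86,"v":78,"x":52}
After op 4 (add /oqq 20): {"gxm":55,"med":85,"oqq":20,"ow":86,"v":78,"x":52}
After op 5 (add /x 85): {"gxm":55,"med":85,"oqq":20,"ow":86,"v":78,"x":85}
After op 6 (remove /gxm): {"med":85,"oqq":20,"ow":86,"v":78,"x":85}
After op 7 (add /we 90): {"med":85,"oqq":20,"ow":86,"v":78,"we":90,"x":85}
After op 8 (remove /med): {"oqq":20,"ow":86,"v":78,"we":90,"x":85}
After op 9 (add /sr 54): {"oqq":20,"ow":86,"sr":54,"v":78,"we":90,"x":85}
After op 10 (add /wfd 65): {"oqq":20,"ow":86,"sr":54,"v":78,"we":90,"wfd":65,"x":85}
After op 11 (remove /we): {"oqq":20,"ow":86,"sr":54,"v":78,"wfd":65,"x":85}

Answer: {"oqq":20,"ow":86,"sr":54,"v":78,"wfd":65,"x":85}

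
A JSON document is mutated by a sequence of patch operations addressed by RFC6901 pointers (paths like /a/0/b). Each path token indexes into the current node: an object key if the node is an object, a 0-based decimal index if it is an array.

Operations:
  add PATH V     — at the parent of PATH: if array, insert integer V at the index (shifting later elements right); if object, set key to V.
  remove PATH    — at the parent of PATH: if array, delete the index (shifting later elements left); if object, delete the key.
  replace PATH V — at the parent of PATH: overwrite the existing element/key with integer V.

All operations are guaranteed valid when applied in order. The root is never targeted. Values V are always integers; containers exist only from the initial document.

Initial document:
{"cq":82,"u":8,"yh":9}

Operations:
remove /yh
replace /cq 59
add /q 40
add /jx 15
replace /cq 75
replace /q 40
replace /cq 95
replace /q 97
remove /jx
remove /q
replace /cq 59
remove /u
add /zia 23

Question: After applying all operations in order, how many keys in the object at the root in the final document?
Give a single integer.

Answer: 2

Derivation:
After op 1 (remove /yh): {"cq":82,"u":8}
After op 2 (replace /cq 59): {"cq":59,"u":8}
After op 3 (add /q 40): {"cq":59,"q":40,"u":8}
After op 4 (add /jx 15): {"cq":59,"jx":15,"q":40,"u":8}
After op 5 (replace /cq 75): {"cq":75,"jx":15,"q":40,"u":8}
After op 6 (replace /q 40): {"cq":75,"jx":15,"q":40,"u":8}
After op 7 (replace /cq 95): {"cq":95,"jx":15,"q":40,"u":8}
After op 8 (replace /q 97): {"cq":95,"jx":15,"q":97,"u":8}
After op 9 (remove /jx): {"cq":95,"q":97,"u":8}
After op 10 (remove /q): {"cq":95,"u":8}
After op 11 (replace /cq 59): {"cq":59,"u":8}
After op 12 (remove /u): {"cq":59}
After op 13 (add /zia 23): {"cq":59,"zia":23}
Size at the root: 2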